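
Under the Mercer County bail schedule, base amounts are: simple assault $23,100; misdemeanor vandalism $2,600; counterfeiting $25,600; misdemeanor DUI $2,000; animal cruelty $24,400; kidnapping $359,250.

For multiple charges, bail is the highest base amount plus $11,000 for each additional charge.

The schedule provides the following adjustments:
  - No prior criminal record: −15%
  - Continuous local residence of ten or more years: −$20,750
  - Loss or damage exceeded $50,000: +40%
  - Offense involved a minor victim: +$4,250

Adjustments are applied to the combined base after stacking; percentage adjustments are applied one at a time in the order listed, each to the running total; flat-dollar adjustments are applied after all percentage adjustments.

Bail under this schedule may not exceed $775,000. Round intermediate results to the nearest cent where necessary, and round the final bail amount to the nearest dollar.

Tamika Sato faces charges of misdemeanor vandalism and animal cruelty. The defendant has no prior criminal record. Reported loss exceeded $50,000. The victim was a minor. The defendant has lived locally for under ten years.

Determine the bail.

$46,376

Base amounts from the schedule: misdemeanor vandalism $2,600; animal cruelty $24,400.
Stacking rule: highest base plus $11,000 per additional charge. Highest is animal cruelty at $24,400; 1 additional charge → +$11,000. Combined base = $35,400.
No prior criminal record (−15%): $35,400 × 0.85 = $30,090.
Loss or damage exceeded $50,000 (+40%): $30,090 × 1.4 = $42,126.
Offense involved a minor victim (+$4,250 flat): $42,126 + $4,250 = $46,376.
$46,376 is within the $775,000 maximum.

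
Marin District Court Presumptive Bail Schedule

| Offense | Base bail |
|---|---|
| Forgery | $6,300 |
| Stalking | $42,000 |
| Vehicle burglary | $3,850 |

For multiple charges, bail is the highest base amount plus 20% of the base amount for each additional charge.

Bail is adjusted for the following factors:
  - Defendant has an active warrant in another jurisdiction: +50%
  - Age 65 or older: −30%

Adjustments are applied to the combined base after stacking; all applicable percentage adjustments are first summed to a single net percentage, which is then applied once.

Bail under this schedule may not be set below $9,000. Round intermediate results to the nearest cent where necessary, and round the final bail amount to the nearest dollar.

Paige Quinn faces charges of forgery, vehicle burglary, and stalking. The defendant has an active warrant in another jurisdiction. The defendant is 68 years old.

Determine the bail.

$52,836

Base amounts from the schedule: forgery $6,300; vehicle burglary $3,850; stalking $42,000.
Stacking rule: highest base plus 20% of each additional charge. Highest is stalking at $42,000. Additional: $6,300 × 20% = $1,260; $3,850 × 20% = $770. Combined base = $42,000 + $2,030 = $44,030.
Net percentage adjustment: +50% −30% = +20%. $44,030 × 1.2 = $52,836.
$52,836 is at or above the $9,000 minimum.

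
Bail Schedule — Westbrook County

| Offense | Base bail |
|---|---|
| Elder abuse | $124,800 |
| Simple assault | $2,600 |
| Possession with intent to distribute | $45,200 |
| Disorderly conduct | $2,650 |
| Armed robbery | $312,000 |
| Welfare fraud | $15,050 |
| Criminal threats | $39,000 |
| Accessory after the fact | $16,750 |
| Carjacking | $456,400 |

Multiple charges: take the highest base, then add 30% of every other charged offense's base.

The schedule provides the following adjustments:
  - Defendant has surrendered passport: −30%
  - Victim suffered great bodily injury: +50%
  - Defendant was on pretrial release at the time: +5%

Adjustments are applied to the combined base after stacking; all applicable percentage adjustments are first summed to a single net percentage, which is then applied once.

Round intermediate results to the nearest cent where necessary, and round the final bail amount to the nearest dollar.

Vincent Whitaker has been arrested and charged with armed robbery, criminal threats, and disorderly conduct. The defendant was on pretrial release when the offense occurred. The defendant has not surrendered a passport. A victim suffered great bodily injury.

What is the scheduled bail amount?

$502,967

Base amounts from the schedule: armed robbery $312,000; criminal threats $39,000; disorderly conduct $2,650.
Stacking rule: highest base plus 30% of each additional charge. Highest is armed robbery at $312,000. Additional: $39,000 × 30% = $11,700; $2,650 × 30% = $795. Combined base = $312,000 + $12,495 = $324,495.
Net percentage adjustment: +50% +5% = +55%. $324,495 × 1.55 = $502,967.25.
Rounded to the nearest dollar: $502,967.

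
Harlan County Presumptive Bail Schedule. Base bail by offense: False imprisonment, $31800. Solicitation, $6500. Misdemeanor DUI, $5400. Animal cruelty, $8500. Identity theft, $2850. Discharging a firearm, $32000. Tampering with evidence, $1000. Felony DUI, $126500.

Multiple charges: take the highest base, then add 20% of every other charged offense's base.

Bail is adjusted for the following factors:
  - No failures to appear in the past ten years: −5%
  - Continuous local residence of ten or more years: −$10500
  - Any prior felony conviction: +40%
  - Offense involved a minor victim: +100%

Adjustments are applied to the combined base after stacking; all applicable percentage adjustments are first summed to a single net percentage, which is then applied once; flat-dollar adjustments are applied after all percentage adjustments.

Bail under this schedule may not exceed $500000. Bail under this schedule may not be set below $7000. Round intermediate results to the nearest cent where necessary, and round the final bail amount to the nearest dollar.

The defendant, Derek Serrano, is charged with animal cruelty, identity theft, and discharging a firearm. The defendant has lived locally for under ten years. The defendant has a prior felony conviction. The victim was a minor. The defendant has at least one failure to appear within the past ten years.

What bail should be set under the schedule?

Base amounts from the schedule: animal cruelty $8500; identity theft $2850; discharging a firearm $32000.
Stacking rule: highest base plus 20% of each additional charge. Highest is discharging a firearm at $32000. Additional: $8500 × 20% = $1700; $2850 × 20% = $570. Combined base = $32000 + $2270 = $34270.
Net percentage adjustment: +40% +100% = +140%. $34270 × 2.4 = $82248.
$82248 is within the $500000 maximum.
$82248 is at or above the $7000 minimum.

$82248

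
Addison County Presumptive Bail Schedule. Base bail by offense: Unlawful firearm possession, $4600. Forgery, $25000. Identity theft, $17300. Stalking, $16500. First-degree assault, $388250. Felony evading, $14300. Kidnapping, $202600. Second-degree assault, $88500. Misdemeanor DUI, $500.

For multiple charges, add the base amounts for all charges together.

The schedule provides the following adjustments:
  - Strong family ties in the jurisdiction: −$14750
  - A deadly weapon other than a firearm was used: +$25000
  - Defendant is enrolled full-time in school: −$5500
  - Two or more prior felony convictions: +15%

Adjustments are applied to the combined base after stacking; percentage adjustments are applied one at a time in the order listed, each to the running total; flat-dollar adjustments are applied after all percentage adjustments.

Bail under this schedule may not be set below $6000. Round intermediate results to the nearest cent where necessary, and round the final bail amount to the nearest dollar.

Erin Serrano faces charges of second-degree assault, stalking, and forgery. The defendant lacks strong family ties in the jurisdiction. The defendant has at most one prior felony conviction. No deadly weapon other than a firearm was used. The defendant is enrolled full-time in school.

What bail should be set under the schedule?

$124500

Base amounts from the schedule: second-degree assault $88500; stalking $16500; forgery $25000.
Stacking rule: sum of all bases. $88500 + $16500 + $25000 = $130000.
Defendant is enrolled full-time in school (−$5500 flat): $130000 − $5500 = $124500.
$124500 is at or above the $6000 minimum.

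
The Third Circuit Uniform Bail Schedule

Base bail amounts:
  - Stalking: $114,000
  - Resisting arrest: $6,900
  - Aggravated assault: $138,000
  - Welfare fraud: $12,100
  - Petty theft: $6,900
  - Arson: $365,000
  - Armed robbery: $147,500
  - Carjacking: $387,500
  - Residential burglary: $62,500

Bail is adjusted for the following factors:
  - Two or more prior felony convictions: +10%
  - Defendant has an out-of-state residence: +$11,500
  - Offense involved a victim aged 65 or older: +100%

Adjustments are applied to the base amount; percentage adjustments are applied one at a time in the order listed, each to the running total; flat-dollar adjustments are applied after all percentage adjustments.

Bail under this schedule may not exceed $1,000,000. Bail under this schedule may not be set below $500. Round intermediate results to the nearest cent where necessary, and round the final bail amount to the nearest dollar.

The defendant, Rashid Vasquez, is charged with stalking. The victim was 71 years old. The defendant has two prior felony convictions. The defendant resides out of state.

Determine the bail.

$262,300

Base amounts from the schedule: stalking $114,000.
Single charge. Combined base = $114,000.
Two or more prior felony convictions (+10%): $114,000 × 1.1 = $125,400.
Offense involved a victim aged 65 or older (+100%): $125,400 × 2 = $250,800.
Defendant has an out-of-state residence (+$11,500 flat): $250,800 + $11,500 = $262,300.
$262,300 is within the $1,000,000 maximum.
$262,300 is at or above the $500 minimum.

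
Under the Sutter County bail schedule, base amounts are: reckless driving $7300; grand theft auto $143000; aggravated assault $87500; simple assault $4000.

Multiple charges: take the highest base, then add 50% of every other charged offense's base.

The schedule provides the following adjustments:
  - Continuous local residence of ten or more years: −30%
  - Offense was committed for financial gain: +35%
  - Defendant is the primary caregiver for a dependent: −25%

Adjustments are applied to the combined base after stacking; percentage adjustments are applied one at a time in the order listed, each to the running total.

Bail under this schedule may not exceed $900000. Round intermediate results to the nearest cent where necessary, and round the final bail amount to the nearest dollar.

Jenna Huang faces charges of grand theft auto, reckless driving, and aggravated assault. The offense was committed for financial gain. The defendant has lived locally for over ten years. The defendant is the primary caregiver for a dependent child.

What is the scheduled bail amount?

$134946

Base amounts from the schedule: grand theft auto $143000; reckless driving $7300; aggravated assault $87500.
Stacking rule: highest base plus 50% of each additional charge. Highest is grand theft auto at $143000. Additional: $7300 × 50% = $3650; $87500 × 50% = $43750. Combined base = $143000 + $47400 = $190400.
Continuous local residence of ten or more years (−30%): $190400 × 0.7 = $133280.
Offense was committed for financial gain (+35%): $133280 × 1.35 = $179928.
Defendant is the primary caregiver for a dependent (−25%): $179928 × 0.75 = $134946.
$134946 is within the $900000 maximum.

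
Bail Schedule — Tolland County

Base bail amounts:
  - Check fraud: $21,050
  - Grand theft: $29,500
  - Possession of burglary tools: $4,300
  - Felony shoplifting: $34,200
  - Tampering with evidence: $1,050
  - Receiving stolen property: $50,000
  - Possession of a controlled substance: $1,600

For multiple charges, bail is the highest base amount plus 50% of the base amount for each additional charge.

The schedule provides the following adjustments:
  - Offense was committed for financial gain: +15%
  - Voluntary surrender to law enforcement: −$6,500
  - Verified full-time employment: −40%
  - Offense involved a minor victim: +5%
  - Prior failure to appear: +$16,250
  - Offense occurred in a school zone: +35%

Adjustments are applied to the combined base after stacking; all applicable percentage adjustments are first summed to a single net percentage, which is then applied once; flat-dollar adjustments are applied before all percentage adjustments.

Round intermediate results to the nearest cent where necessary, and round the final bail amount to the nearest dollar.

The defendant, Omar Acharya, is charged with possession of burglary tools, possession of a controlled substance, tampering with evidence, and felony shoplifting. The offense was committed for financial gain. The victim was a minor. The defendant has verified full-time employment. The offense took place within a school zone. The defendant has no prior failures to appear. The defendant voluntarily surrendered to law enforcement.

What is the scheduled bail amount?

$35,851

Base amounts from the schedule: possession of burglary tools $4,300; possession of a controlled substance $1,600; tampering with evidence $1,050; felony shoplifting $34,200.
Stacking rule: highest base plus 50% of each additional charge. Highest is felony shoplifting at $34,200. Additional: $4,300 × 50% = $2,150; $1,600 × 50% = $800; $1,050 × 50% = $525. Combined base = $34,200 + $3,475 = $37,675.
Voluntary surrender to law enforcement (−$6,500 flat): $37,675 − $6,500 = $31,175.
Net percentage adjustment: +15% −40% +5% +35% = +15%. $31,175 × 1.15 = $35,851.25.
Rounded to the nearest dollar: $35,851.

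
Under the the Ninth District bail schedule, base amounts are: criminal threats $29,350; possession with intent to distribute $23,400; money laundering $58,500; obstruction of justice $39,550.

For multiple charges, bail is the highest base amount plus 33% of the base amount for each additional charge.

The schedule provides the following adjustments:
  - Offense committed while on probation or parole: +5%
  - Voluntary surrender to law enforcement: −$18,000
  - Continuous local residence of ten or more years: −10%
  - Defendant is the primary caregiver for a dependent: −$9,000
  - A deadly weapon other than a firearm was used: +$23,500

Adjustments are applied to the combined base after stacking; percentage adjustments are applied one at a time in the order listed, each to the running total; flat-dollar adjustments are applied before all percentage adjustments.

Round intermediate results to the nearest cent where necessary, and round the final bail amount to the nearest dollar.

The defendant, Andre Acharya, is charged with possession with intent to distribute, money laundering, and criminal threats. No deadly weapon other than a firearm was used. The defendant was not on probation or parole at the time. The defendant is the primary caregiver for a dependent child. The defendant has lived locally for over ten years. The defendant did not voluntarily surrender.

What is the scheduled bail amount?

Base amounts from the schedule: possession with intent to distribute $23,400; money laundering $58,500; criminal threats $29,350.
Stacking rule: highest base plus 33% of each additional charge. Highest is money laundering at $58,500. Additional: $23,400 × 33% = $7,722; $29,350 × 33% = $9,685.50. Combined base = $58,500 + $17,407.50 = $75,907.50.
Defendant is the primary caregiver for a dependent (−$9,000 flat): $75,907.50 − $9,000 = $66,907.50.
Continuous local residence of ten or more years (−10%): $66,907.50 × 0.9 = $60,216.75.
Rounded to the nearest dollar: $60,217.

$60,217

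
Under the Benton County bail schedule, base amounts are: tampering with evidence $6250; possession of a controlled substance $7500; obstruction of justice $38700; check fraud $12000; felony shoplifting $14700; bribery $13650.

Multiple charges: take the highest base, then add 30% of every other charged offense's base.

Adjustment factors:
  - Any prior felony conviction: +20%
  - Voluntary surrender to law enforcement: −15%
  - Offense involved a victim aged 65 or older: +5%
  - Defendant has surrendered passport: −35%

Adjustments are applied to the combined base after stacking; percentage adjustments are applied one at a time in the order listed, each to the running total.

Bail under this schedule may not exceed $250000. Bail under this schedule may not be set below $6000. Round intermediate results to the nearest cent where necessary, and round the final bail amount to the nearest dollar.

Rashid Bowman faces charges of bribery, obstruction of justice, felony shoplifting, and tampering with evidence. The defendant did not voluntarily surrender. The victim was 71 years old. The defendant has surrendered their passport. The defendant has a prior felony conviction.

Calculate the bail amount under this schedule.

$40197

Base amounts from the schedule: bribery $13650; obstruction of justice $38700; felony shoplifting $14700; tampering with evidence $6250.
Stacking rule: highest base plus 30% of each additional charge. Highest is obstruction of justice at $38700. Additional: $13650 × 30% = $4095; $14700 × 30% = $4410; $6250 × 30% = $1875. Combined base = $38700 + $10380 = $49080.
Any prior felony conviction (+20%): $49080 × 1.2 = $58896.
Offense involved a victim aged 65 or older (+5%): $58896 × 1.05 = $61840.80.
Defendant has surrendered passport (−35%): $61840.80 × 0.65 = $40196.52.
$40196.52 is within the $250000 maximum.
$40196.52 is at or above the $6000 minimum.
Rounded to the nearest dollar: $40197.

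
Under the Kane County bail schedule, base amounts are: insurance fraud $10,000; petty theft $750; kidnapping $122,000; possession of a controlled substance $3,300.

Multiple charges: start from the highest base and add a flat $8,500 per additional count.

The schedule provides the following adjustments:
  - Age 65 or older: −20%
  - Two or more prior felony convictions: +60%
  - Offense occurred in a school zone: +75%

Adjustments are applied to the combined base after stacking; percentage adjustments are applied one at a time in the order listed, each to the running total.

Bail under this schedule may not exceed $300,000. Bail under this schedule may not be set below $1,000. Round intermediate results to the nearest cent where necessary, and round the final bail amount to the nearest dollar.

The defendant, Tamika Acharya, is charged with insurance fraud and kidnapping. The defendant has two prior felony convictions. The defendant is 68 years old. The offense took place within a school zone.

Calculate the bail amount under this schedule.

Base amounts from the schedule: insurance fraud $10,000; kidnapping $122,000.
Stacking rule: highest base plus $8,500 per additional charge. Highest is kidnapping at $122,000; 1 additional charge → +$8,500. Combined base = $130,500.
Age 65 or older (−20%): $130,500 × 0.8 = $104,400.
Two or more prior felony convictions (+60%): $104,400 × 1.6 = $167,040.
Offense occurred in a school zone (+75%): $167,040 × 1.75 = $292,320.
$292,320 is within the $300,000 maximum.
$292,320 is at or above the $1,000 minimum.

$292,320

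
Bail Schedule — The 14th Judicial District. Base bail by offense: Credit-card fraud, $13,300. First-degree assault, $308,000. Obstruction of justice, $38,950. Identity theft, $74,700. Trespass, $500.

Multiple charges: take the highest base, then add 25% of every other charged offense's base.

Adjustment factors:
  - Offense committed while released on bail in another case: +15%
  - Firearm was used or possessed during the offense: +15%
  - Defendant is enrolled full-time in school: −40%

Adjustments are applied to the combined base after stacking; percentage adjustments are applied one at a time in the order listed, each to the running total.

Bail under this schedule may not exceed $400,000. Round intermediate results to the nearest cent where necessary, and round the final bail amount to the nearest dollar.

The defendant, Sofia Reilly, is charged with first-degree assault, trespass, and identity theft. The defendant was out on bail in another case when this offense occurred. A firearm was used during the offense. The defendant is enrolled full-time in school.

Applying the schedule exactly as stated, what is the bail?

$259,316

Base amounts from the schedule: first-degree assault $308,000; trespass $500; identity theft $74,700.
Stacking rule: highest base plus 25% of each additional charge. Highest is first-degree assault at $308,000. Additional: $500 × 25% = $125; $74,700 × 25% = $18,675. Combined base = $308,000 + $18,800 = $326,800.
Offense committed while released on bail in another case (+15%): $326,800 × 1.15 = $375,820.
Firearm was used or possessed during the offense (+15%): $375,820 × 1.15 = $432,193.
Defendant is enrolled full-time in school (−40%): $432,193 × 0.6 = $259,315.80.
$259,315.80 is within the $400,000 maximum.
Rounded to the nearest dollar: $259,316.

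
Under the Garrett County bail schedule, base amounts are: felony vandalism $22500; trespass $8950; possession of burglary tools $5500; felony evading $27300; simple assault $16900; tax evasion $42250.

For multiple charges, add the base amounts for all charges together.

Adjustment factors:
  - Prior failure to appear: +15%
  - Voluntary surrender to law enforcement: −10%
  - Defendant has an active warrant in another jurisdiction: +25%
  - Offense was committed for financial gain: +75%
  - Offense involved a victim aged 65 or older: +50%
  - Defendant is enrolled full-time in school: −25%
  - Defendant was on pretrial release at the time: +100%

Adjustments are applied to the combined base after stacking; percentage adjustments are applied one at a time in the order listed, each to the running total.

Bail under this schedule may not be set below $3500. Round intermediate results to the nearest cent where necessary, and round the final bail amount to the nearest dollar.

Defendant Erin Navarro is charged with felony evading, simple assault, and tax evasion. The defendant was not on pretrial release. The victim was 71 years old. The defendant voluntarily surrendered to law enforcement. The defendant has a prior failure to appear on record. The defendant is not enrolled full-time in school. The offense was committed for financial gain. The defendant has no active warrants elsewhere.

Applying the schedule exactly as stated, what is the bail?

Base amounts from the schedule: felony evading $27300; simple assault $16900; tax evasion $42250.
Stacking rule: sum of all bases. $27300 + $16900 + $42250 = $86450.
Prior failure to appear (+15%): $86450 × 1.15 = $99417.50.
Voluntary surrender to law enforcement (−10%): $99417.50 × 0.9 = $89475.75.
Offense was committed for financial gain (+75%): $89475.75 × 1.75 = $156582.56.
Offense involved a victim aged 65 or older (+50%): $156582.56 × 1.5 = $234873.84.
$234873.84 is at or above the $3500 minimum.
Rounded to the nearest dollar: $234874.

$234874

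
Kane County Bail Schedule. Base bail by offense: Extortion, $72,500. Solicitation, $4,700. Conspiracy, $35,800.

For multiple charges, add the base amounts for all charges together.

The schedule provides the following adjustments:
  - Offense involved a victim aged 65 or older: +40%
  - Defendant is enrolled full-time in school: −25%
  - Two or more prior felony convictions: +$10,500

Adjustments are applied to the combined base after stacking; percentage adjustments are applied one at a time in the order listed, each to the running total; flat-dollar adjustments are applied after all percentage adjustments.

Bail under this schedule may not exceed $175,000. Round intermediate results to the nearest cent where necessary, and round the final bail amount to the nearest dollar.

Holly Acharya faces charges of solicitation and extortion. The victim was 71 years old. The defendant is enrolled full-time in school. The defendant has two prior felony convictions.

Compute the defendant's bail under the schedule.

Base amounts from the schedule: solicitation $4,700; extortion $72,500.
Stacking rule: sum of all bases. $4,700 + $72,500 = $77,200.
Offense involved a victim aged 65 or older (+40%): $77,200 × 1.4 = $108,080.
Defendant is enrolled full-time in school (−25%): $108,080 × 0.75 = $81,060.
Two or more prior felony convictions (+$10,500 flat): $81,060 + $10,500 = $91,560.
$91,560 is within the $175,000 maximum.

$91,560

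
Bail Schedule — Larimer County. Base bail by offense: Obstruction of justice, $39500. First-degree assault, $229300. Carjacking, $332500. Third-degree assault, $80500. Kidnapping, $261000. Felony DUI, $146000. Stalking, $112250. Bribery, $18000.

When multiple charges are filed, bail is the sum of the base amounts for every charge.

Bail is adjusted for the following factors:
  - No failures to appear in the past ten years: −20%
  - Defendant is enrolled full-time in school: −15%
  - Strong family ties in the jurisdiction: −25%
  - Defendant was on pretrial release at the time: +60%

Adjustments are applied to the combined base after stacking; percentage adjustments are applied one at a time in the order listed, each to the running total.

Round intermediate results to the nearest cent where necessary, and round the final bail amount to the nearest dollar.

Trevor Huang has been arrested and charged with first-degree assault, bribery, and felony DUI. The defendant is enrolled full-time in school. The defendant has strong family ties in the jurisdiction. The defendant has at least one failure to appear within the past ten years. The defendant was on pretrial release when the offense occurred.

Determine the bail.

Base amounts from the schedule: first-degree assault $229300; bribery $18000; felony DUI $146000.
Stacking rule: sum of all bases. $229300 + $18000 + $146000 = $393300.
Defendant is enrolled full-time in school (−15%): $393300 × 0.85 = $334305.
Strong family ties in the jurisdiction (−25%): $334305 × 0.75 = $250728.75.
Defendant was on pretrial release at the time (+60%): $250728.75 × 1.6 = $401166.

$401166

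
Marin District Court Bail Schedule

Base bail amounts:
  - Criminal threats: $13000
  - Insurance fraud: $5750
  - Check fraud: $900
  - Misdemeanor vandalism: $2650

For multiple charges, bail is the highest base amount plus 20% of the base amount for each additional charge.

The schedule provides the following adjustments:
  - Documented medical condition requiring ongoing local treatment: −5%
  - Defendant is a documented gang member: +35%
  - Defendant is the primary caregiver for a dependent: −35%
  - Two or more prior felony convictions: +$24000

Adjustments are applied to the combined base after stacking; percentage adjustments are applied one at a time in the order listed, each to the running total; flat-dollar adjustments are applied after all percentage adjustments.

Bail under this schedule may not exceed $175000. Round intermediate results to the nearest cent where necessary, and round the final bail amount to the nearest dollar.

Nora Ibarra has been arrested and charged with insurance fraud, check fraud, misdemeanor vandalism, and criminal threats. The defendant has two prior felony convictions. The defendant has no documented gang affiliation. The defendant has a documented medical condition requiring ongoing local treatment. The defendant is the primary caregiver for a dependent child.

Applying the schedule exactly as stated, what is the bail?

$33176

Base amounts from the schedule: insurance fraud $5750; check fraud $900; misdemeanor vandalism $2650; criminal threats $13000.
Stacking rule: highest base plus 20% of each additional charge. Highest is criminal threats at $13000. Additional: $5750 × 20% = $1150; $900 × 20% = $180; $2650 × 20% = $530. Combined base = $13000 + $1860 = $14860.
Documented medical condition requiring ongoing local treatment (−5%): $14860 × 0.95 = $14117.
Defendant is the primary caregiver for a dependent (−35%): $14117 × 0.65 = $9176.05.
Two or more prior felony convictions (+$24000 flat): $9176.05 + $24000 = $33176.05.
$33176.05 is within the $175000 maximum.
Rounded to the nearest dollar: $33176.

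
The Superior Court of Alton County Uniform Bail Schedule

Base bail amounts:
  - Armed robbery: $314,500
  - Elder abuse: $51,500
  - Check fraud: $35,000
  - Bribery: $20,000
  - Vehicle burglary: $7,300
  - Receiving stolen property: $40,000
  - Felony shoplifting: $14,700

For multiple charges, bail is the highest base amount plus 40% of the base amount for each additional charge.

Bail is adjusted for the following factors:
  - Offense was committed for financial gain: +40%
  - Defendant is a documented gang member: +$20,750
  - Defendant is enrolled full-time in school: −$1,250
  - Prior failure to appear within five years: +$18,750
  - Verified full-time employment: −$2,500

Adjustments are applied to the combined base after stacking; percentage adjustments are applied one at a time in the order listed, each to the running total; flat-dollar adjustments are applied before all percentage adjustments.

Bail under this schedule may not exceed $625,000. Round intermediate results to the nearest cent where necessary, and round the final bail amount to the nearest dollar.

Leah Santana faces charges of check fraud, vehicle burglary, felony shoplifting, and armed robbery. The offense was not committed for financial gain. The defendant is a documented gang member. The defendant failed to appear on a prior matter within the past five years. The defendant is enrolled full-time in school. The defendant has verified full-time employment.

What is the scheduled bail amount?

Base amounts from the schedule: check fraud $35,000; vehicle burglary $7,300; felony shoplifting $14,700; armed robbery $314,500.
Stacking rule: highest base plus 40% of each additional charge. Highest is armed robbery at $314,500. Additional: $35,000 × 40% = $14,000; $7,300 × 40% = $2,920; $14,700 × 40% = $5,880. Combined base = $314,500 + $22,800 = $337,300.
Defendant is a documented gang member (+$20,750 flat): $337,300 + $20,750 = $358,050.
Defendant is enrolled full-time in school (−$1,250 flat): $358,050 − $1,250 = $356,800.
Prior failure to appear within five years (+$18,750 flat): $356,800 + $18,750 = $375,550.
Verified full-time employment (−$2,500 flat): $375,550 − $2,500 = $373,050.
$373,050 is within the $625,000 maximum.

$373,050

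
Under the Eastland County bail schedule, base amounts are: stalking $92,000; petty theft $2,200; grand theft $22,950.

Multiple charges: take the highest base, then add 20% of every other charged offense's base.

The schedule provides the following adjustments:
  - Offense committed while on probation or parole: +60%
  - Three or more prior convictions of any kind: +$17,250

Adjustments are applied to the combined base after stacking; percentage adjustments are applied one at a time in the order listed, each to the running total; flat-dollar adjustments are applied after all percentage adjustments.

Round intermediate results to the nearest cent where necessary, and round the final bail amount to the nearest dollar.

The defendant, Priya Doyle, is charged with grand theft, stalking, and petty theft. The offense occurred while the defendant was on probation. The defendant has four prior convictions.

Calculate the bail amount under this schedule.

$172,498

Base amounts from the schedule: grand theft $22,950; stalking $92,000; petty theft $2,200.
Stacking rule: highest base plus 20% of each additional charge. Highest is stalking at $92,000. Additional: $22,950 × 20% = $4,590; $2,200 × 20% = $440. Combined base = $92,000 + $5,030 = $97,030.
Offense committed while on probation or parole (+60%): $97,030 × 1.6 = $155,248.
Three or more prior convictions of any kind (+$17,250 flat): $155,248 + $17,250 = $172,498.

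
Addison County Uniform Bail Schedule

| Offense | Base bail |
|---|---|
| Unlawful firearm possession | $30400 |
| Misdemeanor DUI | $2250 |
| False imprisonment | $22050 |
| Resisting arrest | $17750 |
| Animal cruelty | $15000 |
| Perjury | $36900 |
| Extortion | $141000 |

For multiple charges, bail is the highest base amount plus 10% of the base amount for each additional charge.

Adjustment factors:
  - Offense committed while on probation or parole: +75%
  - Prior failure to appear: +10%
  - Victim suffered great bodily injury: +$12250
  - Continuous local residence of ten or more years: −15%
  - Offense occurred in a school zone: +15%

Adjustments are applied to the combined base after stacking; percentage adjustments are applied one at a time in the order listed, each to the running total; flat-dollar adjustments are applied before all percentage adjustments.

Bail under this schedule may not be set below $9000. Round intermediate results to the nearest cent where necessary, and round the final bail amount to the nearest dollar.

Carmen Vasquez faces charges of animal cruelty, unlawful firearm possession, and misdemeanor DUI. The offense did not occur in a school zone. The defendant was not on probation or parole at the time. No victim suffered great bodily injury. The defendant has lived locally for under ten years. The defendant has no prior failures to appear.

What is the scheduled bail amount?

$32125

Base amounts from the schedule: animal cruelty $15000; unlawful firearm possession $30400; misdemeanor DUI $2250.
Stacking rule: highest base plus 10% of each additional charge. Highest is unlawful firearm possession at $30400. Additional: $15000 × 10% = $1500; $2250 × 10% = $225. Combined base = $30400 + $1725 = $32125.
No adjustment factors apply to this defendant.
$32125 is at or above the $9000 minimum.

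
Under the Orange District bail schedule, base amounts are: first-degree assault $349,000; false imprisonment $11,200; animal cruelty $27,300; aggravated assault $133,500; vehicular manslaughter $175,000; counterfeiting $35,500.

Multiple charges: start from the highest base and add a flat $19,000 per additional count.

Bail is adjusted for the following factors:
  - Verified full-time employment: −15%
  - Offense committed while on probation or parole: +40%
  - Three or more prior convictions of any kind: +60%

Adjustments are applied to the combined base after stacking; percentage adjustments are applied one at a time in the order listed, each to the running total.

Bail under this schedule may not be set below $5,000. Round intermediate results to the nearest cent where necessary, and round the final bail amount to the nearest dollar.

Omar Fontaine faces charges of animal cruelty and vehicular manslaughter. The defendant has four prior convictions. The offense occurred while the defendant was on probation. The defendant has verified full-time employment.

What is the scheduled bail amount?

$369,376

Base amounts from the schedule: animal cruelty $27,300; vehicular manslaughter $175,000.
Stacking rule: highest base plus $19,000 per additional charge. Highest is vehicular manslaughter at $175,000; 1 additional charge → +$19,000. Combined base = $194,000.
Verified full-time employment (−15%): $194,000 × 0.85 = $164,900.
Offense committed while on probation or parole (+40%): $164,900 × 1.4 = $230,860.
Three or more prior convictions of any kind (+60%): $230,860 × 1.6 = $369,376.
$369,376 is at or above the $5,000 minimum.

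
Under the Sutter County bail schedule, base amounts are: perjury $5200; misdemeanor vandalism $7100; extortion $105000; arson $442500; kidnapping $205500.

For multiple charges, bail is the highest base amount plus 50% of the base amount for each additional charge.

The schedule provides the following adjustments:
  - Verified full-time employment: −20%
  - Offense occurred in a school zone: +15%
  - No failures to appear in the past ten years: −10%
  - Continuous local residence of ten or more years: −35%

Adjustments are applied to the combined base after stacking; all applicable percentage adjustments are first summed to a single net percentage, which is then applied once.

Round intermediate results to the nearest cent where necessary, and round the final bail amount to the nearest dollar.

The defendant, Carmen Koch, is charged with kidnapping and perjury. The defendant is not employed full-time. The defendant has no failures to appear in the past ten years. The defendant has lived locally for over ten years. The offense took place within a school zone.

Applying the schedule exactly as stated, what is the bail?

Base amounts from the schedule: kidnapping $205500; perjury $5200.
Stacking rule: highest base plus 50% of each additional charge. Highest is kidnapping at $205500. Additional: $5200 × 50% = $2600. Combined base = $205500 + $2600 = $208100.
Net percentage adjustment: +15% −10% −35% = −30%. $208100 × 0.7 = $145670.

$145670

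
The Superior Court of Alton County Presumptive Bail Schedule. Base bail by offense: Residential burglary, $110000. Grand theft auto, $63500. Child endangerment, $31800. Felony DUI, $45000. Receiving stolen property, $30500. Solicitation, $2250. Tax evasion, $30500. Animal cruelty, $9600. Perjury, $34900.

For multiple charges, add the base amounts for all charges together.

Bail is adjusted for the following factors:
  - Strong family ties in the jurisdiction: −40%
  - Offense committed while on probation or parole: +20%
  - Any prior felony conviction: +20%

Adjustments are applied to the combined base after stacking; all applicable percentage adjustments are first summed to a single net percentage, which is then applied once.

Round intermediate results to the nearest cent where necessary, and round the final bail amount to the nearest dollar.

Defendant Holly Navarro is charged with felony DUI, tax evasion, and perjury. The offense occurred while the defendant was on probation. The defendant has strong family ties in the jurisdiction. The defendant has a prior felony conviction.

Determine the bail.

$110400

Base amounts from the schedule: felony DUI $45000; tax evasion $30500; perjury $34900.
Stacking rule: sum of all bases. $45000 + $30500 + $34900 = $110400.
Net percentage adjustment: −40% +20% +20% = +0%. $110400 × 1 = $110400.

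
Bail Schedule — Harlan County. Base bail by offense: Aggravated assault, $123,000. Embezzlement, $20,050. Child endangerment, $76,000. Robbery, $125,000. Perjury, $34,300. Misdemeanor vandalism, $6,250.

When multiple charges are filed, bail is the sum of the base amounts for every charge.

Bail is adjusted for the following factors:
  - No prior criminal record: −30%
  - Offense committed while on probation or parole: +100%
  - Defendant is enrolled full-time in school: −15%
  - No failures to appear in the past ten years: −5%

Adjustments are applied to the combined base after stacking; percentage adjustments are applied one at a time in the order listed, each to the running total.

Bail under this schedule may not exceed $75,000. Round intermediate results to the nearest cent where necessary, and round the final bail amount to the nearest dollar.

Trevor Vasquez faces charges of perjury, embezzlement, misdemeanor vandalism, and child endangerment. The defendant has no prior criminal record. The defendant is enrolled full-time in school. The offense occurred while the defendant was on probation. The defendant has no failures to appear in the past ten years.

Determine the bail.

Base amounts from the schedule: perjury $34,300; embezzlement $20,050; misdemeanor vandalism $6,250; child endangerment $76,000.
Stacking rule: sum of all bases. $34,300 + $20,050 + $6,250 + $76,000 = $136,600.
No prior criminal record (−30%): $136,600 × 0.7 = $95,620.
Offense committed while on probation or parole (+100%): $95,620 × 2 = $191,240.
Defendant is enrolled full-time in school (−15%): $191,240 × 0.85 = $162,554.
No failures to appear in the past ten years (−5%): $162,554 × 0.95 = $154,426.30.
Result $154,426.30 exceeds the maximum of $75,000; bail is capped at $75,000.

$75,000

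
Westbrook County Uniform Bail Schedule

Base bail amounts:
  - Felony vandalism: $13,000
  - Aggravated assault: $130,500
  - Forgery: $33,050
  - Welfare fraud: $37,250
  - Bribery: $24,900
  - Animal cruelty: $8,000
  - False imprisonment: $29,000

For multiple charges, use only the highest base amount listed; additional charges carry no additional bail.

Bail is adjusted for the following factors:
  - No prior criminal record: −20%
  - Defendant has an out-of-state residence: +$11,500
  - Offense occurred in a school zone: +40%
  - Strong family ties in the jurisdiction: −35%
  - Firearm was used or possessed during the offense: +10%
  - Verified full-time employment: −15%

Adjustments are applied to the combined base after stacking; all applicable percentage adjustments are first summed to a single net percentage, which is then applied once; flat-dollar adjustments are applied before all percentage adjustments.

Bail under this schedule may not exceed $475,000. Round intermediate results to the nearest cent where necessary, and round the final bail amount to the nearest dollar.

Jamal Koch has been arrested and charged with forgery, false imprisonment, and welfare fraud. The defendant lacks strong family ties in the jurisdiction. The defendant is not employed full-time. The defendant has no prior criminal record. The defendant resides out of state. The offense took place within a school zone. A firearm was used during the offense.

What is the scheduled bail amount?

$63,375

Base amounts from the schedule: forgery $33,050; false imprisonment $29,000; welfare fraud $37,250.
Stacking rule: use the highest base only. Highest is welfare fraud at $37,250. Combined base = $37,250.
Defendant has an out-of-state residence (+$11,500 flat): $37,250 + $11,500 = $48,750.
Net percentage adjustment: −20% +40% +10% = +30%. $48,750 × 1.3 = $63,375.
$63,375 is within the $475,000 maximum.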